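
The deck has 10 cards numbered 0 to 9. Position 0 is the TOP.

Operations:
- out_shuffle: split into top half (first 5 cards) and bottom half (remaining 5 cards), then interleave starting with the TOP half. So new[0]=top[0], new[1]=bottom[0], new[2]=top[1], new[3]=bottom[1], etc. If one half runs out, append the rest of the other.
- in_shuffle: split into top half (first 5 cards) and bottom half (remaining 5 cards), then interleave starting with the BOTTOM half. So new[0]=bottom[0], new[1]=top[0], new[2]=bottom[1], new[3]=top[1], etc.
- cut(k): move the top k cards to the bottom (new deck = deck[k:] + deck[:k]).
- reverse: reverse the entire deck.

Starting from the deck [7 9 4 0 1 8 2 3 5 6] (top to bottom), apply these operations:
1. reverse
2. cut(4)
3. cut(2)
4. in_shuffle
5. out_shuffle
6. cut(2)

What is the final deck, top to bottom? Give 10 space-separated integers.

Answer: 0 8 3 7 4 1 2 6 5 9

Derivation:
After op 1 (reverse): [6 5 3 2 8 1 0 4 9 7]
After op 2 (cut(4)): [8 1 0 4 9 7 6 5 3 2]
After op 3 (cut(2)): [0 4 9 7 6 5 3 2 8 1]
After op 4 (in_shuffle): [5 0 3 4 2 9 8 7 1 6]
After op 5 (out_shuffle): [5 9 0 8 3 7 4 1 2 6]
After op 6 (cut(2)): [0 8 3 7 4 1 2 6 5 9]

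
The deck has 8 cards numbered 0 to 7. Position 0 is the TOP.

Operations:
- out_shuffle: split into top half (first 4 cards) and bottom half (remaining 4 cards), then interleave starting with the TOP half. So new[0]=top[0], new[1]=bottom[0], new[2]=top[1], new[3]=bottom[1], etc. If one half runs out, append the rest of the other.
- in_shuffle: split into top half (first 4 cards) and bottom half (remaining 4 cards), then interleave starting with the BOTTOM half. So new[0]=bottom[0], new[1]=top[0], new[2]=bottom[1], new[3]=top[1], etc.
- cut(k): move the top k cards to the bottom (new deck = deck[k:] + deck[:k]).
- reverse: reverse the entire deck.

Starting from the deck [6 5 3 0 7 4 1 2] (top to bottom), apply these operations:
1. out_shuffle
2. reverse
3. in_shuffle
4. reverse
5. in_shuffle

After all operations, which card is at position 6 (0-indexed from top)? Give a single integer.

Answer: 4

Derivation:
After op 1 (out_shuffle): [6 7 5 4 3 1 0 2]
After op 2 (reverse): [2 0 1 3 4 5 7 6]
After op 3 (in_shuffle): [4 2 5 0 7 1 6 3]
After op 4 (reverse): [3 6 1 7 0 5 2 4]
After op 5 (in_shuffle): [0 3 5 6 2 1 4 7]
Position 6: card 4.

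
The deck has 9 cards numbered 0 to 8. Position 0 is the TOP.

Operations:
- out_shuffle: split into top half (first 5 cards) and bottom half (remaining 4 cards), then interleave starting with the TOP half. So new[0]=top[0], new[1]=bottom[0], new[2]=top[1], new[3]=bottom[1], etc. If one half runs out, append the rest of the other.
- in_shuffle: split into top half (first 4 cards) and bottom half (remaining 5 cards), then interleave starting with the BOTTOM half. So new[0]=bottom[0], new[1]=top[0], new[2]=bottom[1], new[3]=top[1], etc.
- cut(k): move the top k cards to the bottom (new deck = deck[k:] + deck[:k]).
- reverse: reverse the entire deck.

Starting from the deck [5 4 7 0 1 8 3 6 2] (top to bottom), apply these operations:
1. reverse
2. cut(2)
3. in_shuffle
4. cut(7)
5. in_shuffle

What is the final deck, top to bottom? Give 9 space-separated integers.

After op 1 (reverse): [2 6 3 8 1 0 7 4 5]
After op 2 (cut(2)): [3 8 1 0 7 4 5 2 6]
After op 3 (in_shuffle): [7 3 4 8 5 1 2 0 6]
After op 4 (cut(7)): [0 6 7 3 4 8 5 1 2]
After op 5 (in_shuffle): [4 0 8 6 5 7 1 3 2]

Answer: 4 0 8 6 5 7 1 3 2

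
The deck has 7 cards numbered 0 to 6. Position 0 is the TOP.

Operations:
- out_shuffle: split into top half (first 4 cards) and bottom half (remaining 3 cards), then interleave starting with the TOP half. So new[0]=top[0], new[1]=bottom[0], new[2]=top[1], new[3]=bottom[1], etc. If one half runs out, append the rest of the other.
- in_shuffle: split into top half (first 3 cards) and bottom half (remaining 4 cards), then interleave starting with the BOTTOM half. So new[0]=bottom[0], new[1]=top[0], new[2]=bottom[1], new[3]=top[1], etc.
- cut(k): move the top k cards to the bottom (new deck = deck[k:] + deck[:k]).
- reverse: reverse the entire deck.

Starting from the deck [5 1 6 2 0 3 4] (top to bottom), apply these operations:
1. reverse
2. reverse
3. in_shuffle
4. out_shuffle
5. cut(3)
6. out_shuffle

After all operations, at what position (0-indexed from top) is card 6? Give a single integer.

After op 1 (reverse): [4 3 0 2 6 1 5]
After op 2 (reverse): [5 1 6 2 0 3 4]
After op 3 (in_shuffle): [2 5 0 1 3 6 4]
After op 4 (out_shuffle): [2 3 5 6 0 4 1]
After op 5 (cut(3)): [6 0 4 1 2 3 5]
After op 6 (out_shuffle): [6 2 0 3 4 5 1]
Card 6 is at position 0.

Answer: 0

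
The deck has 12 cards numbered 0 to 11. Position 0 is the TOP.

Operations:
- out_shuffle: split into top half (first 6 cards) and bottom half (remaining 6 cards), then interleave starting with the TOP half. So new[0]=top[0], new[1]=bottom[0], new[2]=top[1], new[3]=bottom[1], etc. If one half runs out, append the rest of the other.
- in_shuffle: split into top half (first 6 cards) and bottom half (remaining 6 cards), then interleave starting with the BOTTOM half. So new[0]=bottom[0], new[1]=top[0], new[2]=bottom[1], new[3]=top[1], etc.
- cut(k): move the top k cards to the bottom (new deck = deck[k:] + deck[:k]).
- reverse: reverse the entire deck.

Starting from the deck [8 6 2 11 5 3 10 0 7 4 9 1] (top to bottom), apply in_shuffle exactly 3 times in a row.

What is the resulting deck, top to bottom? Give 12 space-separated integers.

Answer: 5 4 6 10 1 11 7 8 3 9 2 0

Derivation:
After op 1 (in_shuffle): [10 8 0 6 7 2 4 11 9 5 1 3]
After op 2 (in_shuffle): [4 10 11 8 9 0 5 6 1 7 3 2]
After op 3 (in_shuffle): [5 4 6 10 1 11 7 8 3 9 2 0]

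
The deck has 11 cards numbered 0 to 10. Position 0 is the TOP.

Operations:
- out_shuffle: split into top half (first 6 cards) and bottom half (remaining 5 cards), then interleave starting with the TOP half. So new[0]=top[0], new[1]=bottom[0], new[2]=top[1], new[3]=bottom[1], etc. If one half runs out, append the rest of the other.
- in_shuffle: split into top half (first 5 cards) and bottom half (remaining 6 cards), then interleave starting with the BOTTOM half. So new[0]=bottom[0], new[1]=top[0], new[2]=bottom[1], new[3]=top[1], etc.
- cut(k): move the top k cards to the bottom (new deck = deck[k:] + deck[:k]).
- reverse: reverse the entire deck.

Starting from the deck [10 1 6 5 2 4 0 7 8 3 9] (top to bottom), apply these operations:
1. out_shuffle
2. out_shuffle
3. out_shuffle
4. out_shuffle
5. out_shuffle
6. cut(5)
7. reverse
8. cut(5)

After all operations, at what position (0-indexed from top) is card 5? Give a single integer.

Answer: 2

Derivation:
After op 1 (out_shuffle): [10 0 1 7 6 8 5 3 2 9 4]
After op 2 (out_shuffle): [10 5 0 3 1 2 7 9 6 4 8]
After op 3 (out_shuffle): [10 7 5 9 0 6 3 4 1 8 2]
After op 4 (out_shuffle): [10 3 7 4 5 1 9 8 0 2 6]
After op 5 (out_shuffle): [10 9 3 8 7 0 4 2 5 6 1]
After op 6 (cut(5)): [0 4 2 5 6 1 10 9 3 8 7]
After op 7 (reverse): [7 8 3 9 10 1 6 5 2 4 0]
After op 8 (cut(5)): [1 6 5 2 4 0 7 8 3 9 10]
Card 5 is at position 2.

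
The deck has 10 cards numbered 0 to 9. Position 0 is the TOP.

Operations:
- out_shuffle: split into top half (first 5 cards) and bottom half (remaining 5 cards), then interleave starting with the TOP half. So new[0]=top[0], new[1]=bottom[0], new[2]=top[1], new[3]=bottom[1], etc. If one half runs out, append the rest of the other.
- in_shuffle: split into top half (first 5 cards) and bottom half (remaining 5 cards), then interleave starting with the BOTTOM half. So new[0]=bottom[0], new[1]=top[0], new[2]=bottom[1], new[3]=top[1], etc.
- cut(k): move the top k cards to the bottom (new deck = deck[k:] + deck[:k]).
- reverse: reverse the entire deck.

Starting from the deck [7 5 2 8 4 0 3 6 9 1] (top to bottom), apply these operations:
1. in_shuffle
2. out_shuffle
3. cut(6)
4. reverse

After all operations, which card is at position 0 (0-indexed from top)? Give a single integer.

Answer: 8

Derivation:
After op 1 (in_shuffle): [0 7 3 5 6 2 9 8 1 4]
After op 2 (out_shuffle): [0 2 7 9 3 8 5 1 6 4]
After op 3 (cut(6)): [5 1 6 4 0 2 7 9 3 8]
After op 4 (reverse): [8 3 9 7 2 0 4 6 1 5]
Position 0: card 8.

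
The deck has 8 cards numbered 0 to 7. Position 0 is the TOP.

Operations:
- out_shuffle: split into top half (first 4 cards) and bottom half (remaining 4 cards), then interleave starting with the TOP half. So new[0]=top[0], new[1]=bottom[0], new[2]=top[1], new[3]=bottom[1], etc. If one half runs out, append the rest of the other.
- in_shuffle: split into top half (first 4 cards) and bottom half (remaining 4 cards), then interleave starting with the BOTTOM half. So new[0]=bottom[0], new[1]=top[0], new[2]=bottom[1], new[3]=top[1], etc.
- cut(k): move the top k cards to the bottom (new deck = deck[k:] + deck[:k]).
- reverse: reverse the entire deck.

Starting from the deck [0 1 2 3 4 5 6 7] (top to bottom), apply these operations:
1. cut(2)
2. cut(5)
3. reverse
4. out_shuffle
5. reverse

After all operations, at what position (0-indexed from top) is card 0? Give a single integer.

Answer: 2

Derivation:
After op 1 (cut(2)): [2 3 4 5 6 7 0 1]
After op 2 (cut(5)): [7 0 1 2 3 4 5 6]
After op 3 (reverse): [6 5 4 3 2 1 0 7]
After op 4 (out_shuffle): [6 2 5 1 4 0 3 7]
After op 5 (reverse): [7 3 0 4 1 5 2 6]
Card 0 is at position 2.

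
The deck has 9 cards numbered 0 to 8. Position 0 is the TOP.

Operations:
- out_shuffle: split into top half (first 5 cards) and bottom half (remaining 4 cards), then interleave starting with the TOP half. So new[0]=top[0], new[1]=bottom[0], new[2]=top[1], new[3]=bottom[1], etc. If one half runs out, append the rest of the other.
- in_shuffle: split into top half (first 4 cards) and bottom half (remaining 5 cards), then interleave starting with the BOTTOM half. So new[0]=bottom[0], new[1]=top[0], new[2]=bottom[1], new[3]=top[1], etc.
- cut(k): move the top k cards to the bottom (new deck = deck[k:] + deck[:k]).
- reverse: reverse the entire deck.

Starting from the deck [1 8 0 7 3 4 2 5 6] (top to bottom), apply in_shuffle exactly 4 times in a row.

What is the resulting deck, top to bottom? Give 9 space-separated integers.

After op 1 (in_shuffle): [3 1 4 8 2 0 5 7 6]
After op 2 (in_shuffle): [2 3 0 1 5 4 7 8 6]
After op 3 (in_shuffle): [5 2 4 3 7 0 8 1 6]
After op 4 (in_shuffle): [7 5 0 2 8 4 1 3 6]

Answer: 7 5 0 2 8 4 1 3 6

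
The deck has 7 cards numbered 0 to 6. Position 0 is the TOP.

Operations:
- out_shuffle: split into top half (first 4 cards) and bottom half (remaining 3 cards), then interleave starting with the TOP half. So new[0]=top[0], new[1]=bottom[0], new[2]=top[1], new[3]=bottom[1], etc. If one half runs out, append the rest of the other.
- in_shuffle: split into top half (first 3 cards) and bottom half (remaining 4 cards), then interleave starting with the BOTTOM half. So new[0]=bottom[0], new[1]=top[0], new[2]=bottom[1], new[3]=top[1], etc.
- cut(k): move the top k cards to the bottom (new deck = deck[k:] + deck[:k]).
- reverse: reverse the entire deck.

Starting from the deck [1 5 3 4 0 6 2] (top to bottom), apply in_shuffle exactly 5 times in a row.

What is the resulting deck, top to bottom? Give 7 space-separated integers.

Answer: 5 4 6 1 3 0 2

Derivation:
After op 1 (in_shuffle): [4 1 0 5 6 3 2]
After op 2 (in_shuffle): [5 4 6 1 3 0 2]
After op 3 (in_shuffle): [1 5 3 4 0 6 2]
After op 4 (in_shuffle): [4 1 0 5 6 3 2]
After op 5 (in_shuffle): [5 4 6 1 3 0 2]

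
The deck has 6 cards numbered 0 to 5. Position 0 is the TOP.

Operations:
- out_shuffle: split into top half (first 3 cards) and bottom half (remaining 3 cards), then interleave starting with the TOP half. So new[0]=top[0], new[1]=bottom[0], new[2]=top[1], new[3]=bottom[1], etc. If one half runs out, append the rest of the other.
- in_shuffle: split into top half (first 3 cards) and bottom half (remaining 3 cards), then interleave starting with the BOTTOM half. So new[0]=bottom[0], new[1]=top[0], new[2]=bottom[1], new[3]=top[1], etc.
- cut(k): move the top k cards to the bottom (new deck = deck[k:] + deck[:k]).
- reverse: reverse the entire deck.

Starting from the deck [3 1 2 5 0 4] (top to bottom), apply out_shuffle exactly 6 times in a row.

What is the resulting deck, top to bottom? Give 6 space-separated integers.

After op 1 (out_shuffle): [3 5 1 0 2 4]
After op 2 (out_shuffle): [3 0 5 2 1 4]
After op 3 (out_shuffle): [3 2 0 1 5 4]
After op 4 (out_shuffle): [3 1 2 5 0 4]
After op 5 (out_shuffle): [3 5 1 0 2 4]
After op 6 (out_shuffle): [3 0 5 2 1 4]

Answer: 3 0 5 2 1 4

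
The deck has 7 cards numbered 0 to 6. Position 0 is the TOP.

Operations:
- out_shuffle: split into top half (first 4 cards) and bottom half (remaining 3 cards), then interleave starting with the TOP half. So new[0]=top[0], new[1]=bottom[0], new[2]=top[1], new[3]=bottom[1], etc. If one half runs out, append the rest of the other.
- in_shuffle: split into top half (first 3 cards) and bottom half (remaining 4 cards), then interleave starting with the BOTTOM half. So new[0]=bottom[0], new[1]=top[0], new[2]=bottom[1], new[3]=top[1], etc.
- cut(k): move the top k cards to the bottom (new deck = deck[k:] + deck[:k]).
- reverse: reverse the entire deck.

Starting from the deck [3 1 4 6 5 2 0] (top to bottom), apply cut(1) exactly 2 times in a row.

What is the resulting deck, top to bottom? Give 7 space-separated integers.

Answer: 4 6 5 2 0 3 1

Derivation:
After op 1 (cut(1)): [1 4 6 5 2 0 3]
After op 2 (cut(1)): [4 6 5 2 0 3 1]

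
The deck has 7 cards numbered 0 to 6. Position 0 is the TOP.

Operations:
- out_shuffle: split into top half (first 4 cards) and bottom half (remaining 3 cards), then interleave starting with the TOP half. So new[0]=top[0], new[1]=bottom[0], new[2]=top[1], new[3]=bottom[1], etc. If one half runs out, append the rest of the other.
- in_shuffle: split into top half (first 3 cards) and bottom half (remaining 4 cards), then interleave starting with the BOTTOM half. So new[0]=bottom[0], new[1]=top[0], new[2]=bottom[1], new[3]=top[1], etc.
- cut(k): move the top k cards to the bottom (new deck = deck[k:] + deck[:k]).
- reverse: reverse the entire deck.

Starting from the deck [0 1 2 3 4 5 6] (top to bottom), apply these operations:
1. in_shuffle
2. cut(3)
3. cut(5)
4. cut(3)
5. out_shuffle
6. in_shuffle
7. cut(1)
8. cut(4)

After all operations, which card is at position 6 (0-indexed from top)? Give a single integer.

Answer: 1

Derivation:
After op 1 (in_shuffle): [3 0 4 1 5 2 6]
After op 2 (cut(3)): [1 5 2 6 3 0 4]
After op 3 (cut(5)): [0 4 1 5 2 6 3]
After op 4 (cut(3)): [5 2 6 3 0 4 1]
After op 5 (out_shuffle): [5 0 2 4 6 1 3]
After op 6 (in_shuffle): [4 5 6 0 1 2 3]
After op 7 (cut(1)): [5 6 0 1 2 3 4]
After op 8 (cut(4)): [2 3 4 5 6 0 1]
Position 6: card 1.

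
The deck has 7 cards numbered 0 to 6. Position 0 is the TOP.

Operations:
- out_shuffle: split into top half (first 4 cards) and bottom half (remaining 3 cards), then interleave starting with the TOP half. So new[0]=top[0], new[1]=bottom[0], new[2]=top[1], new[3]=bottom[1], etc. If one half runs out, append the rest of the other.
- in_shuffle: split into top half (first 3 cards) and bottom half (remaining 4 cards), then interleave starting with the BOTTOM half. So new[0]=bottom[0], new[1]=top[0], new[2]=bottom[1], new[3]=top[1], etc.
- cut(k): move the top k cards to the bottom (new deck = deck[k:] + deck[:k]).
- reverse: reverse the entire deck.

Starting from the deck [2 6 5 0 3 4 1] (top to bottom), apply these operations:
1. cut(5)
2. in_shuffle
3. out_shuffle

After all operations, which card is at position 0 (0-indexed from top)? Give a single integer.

Answer: 6

Derivation:
After op 1 (cut(5)): [4 1 2 6 5 0 3]
After op 2 (in_shuffle): [6 4 5 1 0 2 3]
After op 3 (out_shuffle): [6 0 4 2 5 3 1]
Position 0: card 6.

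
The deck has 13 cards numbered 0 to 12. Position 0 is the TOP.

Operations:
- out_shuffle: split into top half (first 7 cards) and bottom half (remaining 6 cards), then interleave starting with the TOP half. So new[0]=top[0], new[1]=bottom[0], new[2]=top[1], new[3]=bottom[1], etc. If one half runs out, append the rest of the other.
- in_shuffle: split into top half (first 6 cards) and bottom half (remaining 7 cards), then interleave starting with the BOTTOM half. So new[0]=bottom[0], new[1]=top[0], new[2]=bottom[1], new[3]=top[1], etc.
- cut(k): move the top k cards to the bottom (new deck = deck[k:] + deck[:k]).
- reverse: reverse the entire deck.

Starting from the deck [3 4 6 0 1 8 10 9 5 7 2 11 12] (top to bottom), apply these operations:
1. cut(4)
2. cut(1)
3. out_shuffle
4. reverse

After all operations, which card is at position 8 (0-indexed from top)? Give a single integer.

After op 1 (cut(4)): [1 8 10 9 5 7 2 11 12 3 4 6 0]
After op 2 (cut(1)): [8 10 9 5 7 2 11 12 3 4 6 0 1]
After op 3 (out_shuffle): [8 12 10 3 9 4 5 6 7 0 2 1 11]
After op 4 (reverse): [11 1 2 0 7 6 5 4 9 3 10 12 8]
Position 8: card 9.

Answer: 9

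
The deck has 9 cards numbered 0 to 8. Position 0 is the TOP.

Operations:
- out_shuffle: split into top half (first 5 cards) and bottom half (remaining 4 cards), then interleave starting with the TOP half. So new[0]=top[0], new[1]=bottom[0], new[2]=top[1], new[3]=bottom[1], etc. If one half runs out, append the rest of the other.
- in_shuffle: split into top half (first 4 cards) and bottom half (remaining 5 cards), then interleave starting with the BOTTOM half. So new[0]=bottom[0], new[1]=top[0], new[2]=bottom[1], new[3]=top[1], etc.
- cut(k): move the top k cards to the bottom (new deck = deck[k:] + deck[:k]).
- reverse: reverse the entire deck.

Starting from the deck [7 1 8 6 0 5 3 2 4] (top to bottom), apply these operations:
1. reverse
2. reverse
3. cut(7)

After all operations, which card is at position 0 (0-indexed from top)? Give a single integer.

After op 1 (reverse): [4 2 3 5 0 6 8 1 7]
After op 2 (reverse): [7 1 8 6 0 5 3 2 4]
After op 3 (cut(7)): [2 4 7 1 8 6 0 5 3]
Position 0: card 2.

Answer: 2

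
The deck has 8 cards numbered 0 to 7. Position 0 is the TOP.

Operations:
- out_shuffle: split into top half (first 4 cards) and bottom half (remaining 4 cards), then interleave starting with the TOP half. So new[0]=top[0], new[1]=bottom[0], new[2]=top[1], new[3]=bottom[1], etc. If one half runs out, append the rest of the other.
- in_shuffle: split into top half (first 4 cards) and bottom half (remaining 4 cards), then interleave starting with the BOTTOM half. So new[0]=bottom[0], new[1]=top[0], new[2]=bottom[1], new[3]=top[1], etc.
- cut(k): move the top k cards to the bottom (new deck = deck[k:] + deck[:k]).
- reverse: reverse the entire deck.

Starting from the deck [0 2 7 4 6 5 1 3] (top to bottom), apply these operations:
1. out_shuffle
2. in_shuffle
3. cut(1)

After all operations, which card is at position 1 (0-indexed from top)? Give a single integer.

After op 1 (out_shuffle): [0 6 2 5 7 1 4 3]
After op 2 (in_shuffle): [7 0 1 6 4 2 3 5]
After op 3 (cut(1)): [0 1 6 4 2 3 5 7]
Position 1: card 1.

Answer: 1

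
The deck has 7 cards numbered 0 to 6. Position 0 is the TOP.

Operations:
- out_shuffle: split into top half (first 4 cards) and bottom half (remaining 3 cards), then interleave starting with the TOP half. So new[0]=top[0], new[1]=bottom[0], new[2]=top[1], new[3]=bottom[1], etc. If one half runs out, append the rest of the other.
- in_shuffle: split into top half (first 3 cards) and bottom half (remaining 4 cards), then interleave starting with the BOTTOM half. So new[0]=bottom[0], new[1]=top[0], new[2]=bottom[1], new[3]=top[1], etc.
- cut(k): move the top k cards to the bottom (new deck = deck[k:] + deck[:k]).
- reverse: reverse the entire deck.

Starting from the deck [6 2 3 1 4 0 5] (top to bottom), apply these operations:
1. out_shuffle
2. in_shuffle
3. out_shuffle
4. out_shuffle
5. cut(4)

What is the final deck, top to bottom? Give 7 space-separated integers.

After op 1 (out_shuffle): [6 4 2 0 3 5 1]
After op 2 (in_shuffle): [0 6 3 4 5 2 1]
After op 3 (out_shuffle): [0 5 6 2 3 1 4]
After op 4 (out_shuffle): [0 3 5 1 6 4 2]
After op 5 (cut(4)): [6 4 2 0 3 5 1]

Answer: 6 4 2 0 3 5 1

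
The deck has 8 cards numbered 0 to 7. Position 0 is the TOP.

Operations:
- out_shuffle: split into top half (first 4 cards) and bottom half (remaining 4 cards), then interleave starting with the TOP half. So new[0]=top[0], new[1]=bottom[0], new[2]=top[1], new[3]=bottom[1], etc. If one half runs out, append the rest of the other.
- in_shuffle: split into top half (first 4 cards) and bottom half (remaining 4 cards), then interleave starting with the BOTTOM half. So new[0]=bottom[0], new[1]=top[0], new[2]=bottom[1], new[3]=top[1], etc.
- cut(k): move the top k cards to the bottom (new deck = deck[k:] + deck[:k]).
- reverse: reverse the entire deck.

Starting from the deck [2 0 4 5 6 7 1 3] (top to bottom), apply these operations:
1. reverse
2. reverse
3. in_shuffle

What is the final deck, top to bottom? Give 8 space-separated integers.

After op 1 (reverse): [3 1 7 6 5 4 0 2]
After op 2 (reverse): [2 0 4 5 6 7 1 3]
After op 3 (in_shuffle): [6 2 7 0 1 4 3 5]

Answer: 6 2 7 0 1 4 3 5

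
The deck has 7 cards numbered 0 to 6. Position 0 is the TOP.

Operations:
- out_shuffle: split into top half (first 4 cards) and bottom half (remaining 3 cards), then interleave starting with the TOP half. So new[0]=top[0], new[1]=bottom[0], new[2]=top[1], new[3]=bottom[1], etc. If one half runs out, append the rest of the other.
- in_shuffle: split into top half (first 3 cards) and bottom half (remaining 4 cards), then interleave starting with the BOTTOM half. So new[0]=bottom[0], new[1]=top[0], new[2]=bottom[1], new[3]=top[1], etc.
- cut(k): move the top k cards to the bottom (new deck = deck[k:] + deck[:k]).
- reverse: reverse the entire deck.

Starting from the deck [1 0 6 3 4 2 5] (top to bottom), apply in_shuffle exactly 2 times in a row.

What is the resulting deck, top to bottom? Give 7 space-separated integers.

Answer: 0 3 2 1 6 4 5

Derivation:
After op 1 (in_shuffle): [3 1 4 0 2 6 5]
After op 2 (in_shuffle): [0 3 2 1 6 4 5]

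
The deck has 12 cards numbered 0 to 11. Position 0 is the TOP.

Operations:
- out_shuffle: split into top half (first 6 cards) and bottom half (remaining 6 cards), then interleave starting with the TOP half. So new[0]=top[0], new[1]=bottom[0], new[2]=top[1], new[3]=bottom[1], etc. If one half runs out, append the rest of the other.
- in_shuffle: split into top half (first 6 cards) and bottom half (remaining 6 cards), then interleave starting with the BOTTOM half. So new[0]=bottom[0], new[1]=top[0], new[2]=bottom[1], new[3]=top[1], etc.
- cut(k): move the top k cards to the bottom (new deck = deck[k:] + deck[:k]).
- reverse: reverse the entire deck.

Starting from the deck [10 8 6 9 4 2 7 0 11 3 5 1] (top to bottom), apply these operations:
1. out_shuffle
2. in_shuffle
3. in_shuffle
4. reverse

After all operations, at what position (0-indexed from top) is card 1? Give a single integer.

Answer: 3

Derivation:
After op 1 (out_shuffle): [10 7 8 0 6 11 9 3 4 5 2 1]
After op 2 (in_shuffle): [9 10 3 7 4 8 5 0 2 6 1 11]
After op 3 (in_shuffle): [5 9 0 10 2 3 6 7 1 4 11 8]
After op 4 (reverse): [8 11 4 1 7 6 3 2 10 0 9 5]
Card 1 is at position 3.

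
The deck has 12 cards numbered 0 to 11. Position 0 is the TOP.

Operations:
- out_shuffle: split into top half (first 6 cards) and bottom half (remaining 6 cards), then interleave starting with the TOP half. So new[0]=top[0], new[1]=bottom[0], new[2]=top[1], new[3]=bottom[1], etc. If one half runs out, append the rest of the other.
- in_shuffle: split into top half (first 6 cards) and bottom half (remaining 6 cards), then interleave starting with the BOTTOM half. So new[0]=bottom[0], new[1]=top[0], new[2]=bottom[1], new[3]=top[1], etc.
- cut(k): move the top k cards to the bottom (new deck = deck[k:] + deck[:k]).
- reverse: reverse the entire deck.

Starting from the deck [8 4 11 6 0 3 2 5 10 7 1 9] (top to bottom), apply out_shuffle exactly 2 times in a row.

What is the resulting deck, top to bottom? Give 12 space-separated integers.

After op 1 (out_shuffle): [8 2 4 5 11 10 6 7 0 1 3 9]
After op 2 (out_shuffle): [8 6 2 7 4 0 5 1 11 3 10 9]

Answer: 8 6 2 7 4 0 5 1 11 3 10 9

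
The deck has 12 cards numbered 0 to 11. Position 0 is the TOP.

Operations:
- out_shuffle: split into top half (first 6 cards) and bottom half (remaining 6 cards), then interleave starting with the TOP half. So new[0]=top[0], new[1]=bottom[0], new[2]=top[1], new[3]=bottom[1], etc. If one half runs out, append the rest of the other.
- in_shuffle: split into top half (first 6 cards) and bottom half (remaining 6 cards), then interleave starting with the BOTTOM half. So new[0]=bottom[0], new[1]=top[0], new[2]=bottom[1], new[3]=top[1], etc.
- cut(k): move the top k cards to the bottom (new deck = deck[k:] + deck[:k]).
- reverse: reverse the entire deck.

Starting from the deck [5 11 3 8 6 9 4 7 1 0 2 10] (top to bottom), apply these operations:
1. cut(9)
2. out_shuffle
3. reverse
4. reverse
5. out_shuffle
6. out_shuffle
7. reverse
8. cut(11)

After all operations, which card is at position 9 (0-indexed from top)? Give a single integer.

After op 1 (cut(9)): [0 2 10 5 11 3 8 6 9 4 7 1]
After op 2 (out_shuffle): [0 8 2 6 10 9 5 4 11 7 3 1]
After op 3 (reverse): [1 3 7 11 4 5 9 10 6 2 8 0]
After op 4 (reverse): [0 8 2 6 10 9 5 4 11 7 3 1]
After op 5 (out_shuffle): [0 5 8 4 2 11 6 7 10 3 9 1]
After op 6 (out_shuffle): [0 6 5 7 8 10 4 3 2 9 11 1]
After op 7 (reverse): [1 11 9 2 3 4 10 8 7 5 6 0]
After op 8 (cut(11)): [0 1 11 9 2 3 4 10 8 7 5 6]
Position 9: card 7.

Answer: 7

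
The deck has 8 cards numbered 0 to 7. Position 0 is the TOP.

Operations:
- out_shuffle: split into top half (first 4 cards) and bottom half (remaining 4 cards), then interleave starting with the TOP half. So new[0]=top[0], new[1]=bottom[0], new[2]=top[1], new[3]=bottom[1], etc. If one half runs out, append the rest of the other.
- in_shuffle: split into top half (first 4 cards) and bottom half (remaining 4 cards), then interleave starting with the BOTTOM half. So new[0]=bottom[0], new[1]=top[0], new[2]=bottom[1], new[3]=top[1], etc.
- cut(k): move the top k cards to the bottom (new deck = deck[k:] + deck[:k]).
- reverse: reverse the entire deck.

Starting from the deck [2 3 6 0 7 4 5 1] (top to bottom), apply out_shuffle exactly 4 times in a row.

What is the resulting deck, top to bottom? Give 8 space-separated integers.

Answer: 2 7 3 4 6 5 0 1

Derivation:
After op 1 (out_shuffle): [2 7 3 4 6 5 0 1]
After op 2 (out_shuffle): [2 6 7 5 3 0 4 1]
After op 3 (out_shuffle): [2 3 6 0 7 4 5 1]
After op 4 (out_shuffle): [2 7 3 4 6 5 0 1]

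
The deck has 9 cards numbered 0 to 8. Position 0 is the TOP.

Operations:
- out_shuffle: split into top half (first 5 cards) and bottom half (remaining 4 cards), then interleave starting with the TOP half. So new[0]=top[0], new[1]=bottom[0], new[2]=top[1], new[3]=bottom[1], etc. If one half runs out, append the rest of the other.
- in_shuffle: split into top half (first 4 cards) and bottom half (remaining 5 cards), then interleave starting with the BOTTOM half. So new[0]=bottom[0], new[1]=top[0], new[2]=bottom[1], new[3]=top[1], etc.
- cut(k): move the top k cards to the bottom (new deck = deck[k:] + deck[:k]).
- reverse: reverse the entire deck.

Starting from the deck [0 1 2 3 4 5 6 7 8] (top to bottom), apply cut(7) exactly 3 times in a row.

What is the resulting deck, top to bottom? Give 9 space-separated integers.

Answer: 3 4 5 6 7 8 0 1 2

Derivation:
After op 1 (cut(7)): [7 8 0 1 2 3 4 5 6]
After op 2 (cut(7)): [5 6 7 8 0 1 2 3 4]
After op 3 (cut(7)): [3 4 5 6 7 8 0 1 2]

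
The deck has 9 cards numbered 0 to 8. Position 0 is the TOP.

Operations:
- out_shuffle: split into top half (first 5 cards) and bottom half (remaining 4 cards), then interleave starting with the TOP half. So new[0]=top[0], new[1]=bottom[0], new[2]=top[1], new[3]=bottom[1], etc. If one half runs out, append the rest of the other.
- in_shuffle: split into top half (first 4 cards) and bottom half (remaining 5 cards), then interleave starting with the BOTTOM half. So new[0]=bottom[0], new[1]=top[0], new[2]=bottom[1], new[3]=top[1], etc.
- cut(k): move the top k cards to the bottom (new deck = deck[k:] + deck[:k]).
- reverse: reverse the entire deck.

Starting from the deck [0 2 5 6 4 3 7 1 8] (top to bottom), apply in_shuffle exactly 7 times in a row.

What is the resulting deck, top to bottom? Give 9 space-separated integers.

Answer: 4 0 3 2 7 5 1 6 8

Derivation:
After op 1 (in_shuffle): [4 0 3 2 7 5 1 6 8]
After op 2 (in_shuffle): [7 4 5 0 1 3 6 2 8]
After op 3 (in_shuffle): [1 7 3 4 6 5 2 0 8]
After op 4 (in_shuffle): [6 1 5 7 2 3 0 4 8]
After op 5 (in_shuffle): [2 6 3 1 0 5 4 7 8]
After op 6 (in_shuffle): [0 2 5 6 4 3 7 1 8]
After op 7 (in_shuffle): [4 0 3 2 7 5 1 6 8]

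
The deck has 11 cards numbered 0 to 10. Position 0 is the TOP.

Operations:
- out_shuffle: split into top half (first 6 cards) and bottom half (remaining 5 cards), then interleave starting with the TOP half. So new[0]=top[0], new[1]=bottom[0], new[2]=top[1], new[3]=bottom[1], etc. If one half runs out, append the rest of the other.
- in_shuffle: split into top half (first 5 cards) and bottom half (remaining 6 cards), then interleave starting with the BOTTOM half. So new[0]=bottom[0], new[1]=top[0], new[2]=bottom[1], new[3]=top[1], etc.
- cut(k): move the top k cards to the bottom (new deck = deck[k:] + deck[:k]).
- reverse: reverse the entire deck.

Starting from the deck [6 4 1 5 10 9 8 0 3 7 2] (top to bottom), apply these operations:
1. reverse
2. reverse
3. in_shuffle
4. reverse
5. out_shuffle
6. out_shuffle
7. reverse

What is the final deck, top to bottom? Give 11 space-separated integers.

After op 1 (reverse): [2 7 3 0 8 9 10 5 1 4 6]
After op 2 (reverse): [6 4 1 5 10 9 8 0 3 7 2]
After op 3 (in_shuffle): [9 6 8 4 0 1 3 5 7 10 2]
After op 4 (reverse): [2 10 7 5 3 1 0 4 8 6 9]
After op 5 (out_shuffle): [2 0 10 4 7 8 5 6 3 9 1]
After op 6 (out_shuffle): [2 5 0 6 10 3 4 9 7 1 8]
After op 7 (reverse): [8 1 7 9 4 3 10 6 0 5 2]

Answer: 8 1 7 9 4 3 10 6 0 5 2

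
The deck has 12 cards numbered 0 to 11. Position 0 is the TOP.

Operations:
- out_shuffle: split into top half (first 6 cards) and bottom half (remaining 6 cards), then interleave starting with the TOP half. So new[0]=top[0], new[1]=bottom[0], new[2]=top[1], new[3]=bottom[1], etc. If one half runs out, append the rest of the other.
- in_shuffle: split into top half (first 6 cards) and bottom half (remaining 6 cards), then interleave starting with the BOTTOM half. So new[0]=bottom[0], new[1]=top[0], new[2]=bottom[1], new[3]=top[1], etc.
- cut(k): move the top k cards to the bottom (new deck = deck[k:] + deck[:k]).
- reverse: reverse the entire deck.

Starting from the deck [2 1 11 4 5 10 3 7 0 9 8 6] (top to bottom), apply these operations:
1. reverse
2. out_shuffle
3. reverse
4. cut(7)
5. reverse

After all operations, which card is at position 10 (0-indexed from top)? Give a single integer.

Answer: 5

Derivation:
After op 1 (reverse): [6 8 9 0 7 3 10 5 4 11 1 2]
After op 2 (out_shuffle): [6 10 8 5 9 4 0 11 7 1 3 2]
After op 3 (reverse): [2 3 1 7 11 0 4 9 5 8 10 6]
After op 4 (cut(7)): [9 5 8 10 6 2 3 1 7 11 0 4]
After op 5 (reverse): [4 0 11 7 1 3 2 6 10 8 5 9]
Position 10: card 5.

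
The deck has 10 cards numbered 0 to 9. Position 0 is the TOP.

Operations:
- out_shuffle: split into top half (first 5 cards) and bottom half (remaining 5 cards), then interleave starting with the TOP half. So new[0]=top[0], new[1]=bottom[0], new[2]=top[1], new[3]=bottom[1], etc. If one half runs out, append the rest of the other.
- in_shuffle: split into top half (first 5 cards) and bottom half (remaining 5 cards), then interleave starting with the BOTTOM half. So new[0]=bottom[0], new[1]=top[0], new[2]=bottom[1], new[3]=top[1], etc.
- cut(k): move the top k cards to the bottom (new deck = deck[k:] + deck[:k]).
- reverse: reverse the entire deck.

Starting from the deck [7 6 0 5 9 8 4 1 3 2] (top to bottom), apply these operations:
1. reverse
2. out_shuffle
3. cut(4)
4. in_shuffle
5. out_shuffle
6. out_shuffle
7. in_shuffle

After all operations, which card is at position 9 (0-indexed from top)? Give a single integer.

After op 1 (reverse): [2 3 1 4 8 9 5 0 6 7]
After op 2 (out_shuffle): [2 9 3 5 1 0 4 6 8 7]
After op 3 (cut(4)): [1 0 4 6 8 7 2 9 3 5]
After op 4 (in_shuffle): [7 1 2 0 9 4 3 6 5 8]
After op 5 (out_shuffle): [7 4 1 3 2 6 0 5 9 8]
After op 6 (out_shuffle): [7 6 4 0 1 5 3 9 2 8]
After op 7 (in_shuffle): [5 7 3 6 9 4 2 0 8 1]
Position 9: card 1.

Answer: 1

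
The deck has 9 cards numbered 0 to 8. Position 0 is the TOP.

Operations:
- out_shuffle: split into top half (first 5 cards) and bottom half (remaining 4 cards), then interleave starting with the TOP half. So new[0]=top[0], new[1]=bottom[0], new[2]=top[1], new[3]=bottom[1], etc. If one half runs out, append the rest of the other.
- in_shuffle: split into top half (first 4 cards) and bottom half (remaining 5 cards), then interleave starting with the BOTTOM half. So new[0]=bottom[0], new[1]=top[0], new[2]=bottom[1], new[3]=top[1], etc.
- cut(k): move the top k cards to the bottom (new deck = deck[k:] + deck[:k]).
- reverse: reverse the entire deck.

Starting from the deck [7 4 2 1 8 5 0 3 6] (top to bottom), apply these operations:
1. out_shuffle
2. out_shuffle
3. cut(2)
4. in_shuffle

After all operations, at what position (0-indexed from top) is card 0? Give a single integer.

Answer: 0

Derivation:
After op 1 (out_shuffle): [7 5 4 0 2 3 1 6 8]
After op 2 (out_shuffle): [7 3 5 1 4 6 0 8 2]
After op 3 (cut(2)): [5 1 4 6 0 8 2 7 3]
After op 4 (in_shuffle): [0 5 8 1 2 4 7 6 3]
Card 0 is at position 0.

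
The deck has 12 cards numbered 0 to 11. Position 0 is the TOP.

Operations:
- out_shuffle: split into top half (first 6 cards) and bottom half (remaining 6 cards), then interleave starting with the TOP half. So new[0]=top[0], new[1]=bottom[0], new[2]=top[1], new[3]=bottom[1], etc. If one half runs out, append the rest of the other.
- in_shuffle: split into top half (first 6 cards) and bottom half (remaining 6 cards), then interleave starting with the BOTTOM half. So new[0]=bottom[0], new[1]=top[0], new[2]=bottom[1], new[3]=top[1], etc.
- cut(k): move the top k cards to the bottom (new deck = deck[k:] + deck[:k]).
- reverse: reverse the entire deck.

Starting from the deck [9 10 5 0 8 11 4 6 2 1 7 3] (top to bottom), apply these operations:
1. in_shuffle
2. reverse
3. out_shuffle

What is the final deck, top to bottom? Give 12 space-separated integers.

Answer: 11 5 3 2 8 10 7 6 0 9 1 4

Derivation:
After op 1 (in_shuffle): [4 9 6 10 2 5 1 0 7 8 3 11]
After op 2 (reverse): [11 3 8 7 0 1 5 2 10 6 9 4]
After op 3 (out_shuffle): [11 5 3 2 8 10 7 6 0 9 1 4]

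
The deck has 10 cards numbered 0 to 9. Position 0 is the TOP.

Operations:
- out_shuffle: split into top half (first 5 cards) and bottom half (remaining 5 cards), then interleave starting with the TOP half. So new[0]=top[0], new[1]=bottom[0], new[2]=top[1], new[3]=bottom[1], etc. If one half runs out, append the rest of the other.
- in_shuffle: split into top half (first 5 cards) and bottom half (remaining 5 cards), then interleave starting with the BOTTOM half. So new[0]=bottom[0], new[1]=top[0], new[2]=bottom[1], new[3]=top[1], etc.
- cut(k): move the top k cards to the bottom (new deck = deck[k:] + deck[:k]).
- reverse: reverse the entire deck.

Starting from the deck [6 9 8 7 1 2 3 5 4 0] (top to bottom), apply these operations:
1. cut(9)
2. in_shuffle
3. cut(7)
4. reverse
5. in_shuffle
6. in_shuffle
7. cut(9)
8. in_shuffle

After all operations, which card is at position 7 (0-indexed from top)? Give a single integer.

After op 1 (cut(9)): [0 6 9 8 7 1 2 3 5 4]
After op 2 (in_shuffle): [1 0 2 6 3 9 5 8 4 7]
After op 3 (cut(7)): [8 4 7 1 0 2 6 3 9 5]
After op 4 (reverse): [5 9 3 6 2 0 1 7 4 8]
After op 5 (in_shuffle): [0 5 1 9 7 3 4 6 8 2]
After op 6 (in_shuffle): [3 0 4 5 6 1 8 9 2 7]
After op 7 (cut(9)): [7 3 0 4 5 6 1 8 9 2]
After op 8 (in_shuffle): [6 7 1 3 8 0 9 4 2 5]
Position 7: card 4.

Answer: 4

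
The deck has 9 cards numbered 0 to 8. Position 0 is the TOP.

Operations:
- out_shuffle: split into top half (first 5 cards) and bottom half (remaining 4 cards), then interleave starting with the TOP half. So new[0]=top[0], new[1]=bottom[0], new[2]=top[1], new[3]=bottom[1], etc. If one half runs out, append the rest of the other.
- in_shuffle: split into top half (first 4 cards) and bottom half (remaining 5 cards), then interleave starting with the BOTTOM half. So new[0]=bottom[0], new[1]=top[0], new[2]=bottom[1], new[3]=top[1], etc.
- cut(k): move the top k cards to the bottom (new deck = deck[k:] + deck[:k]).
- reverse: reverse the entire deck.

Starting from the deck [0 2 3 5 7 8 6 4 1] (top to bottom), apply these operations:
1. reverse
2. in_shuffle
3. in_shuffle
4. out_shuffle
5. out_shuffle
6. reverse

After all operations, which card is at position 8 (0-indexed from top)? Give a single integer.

Answer: 3

Derivation:
After op 1 (reverse): [1 4 6 8 7 5 3 2 0]
After op 2 (in_shuffle): [7 1 5 4 3 6 2 8 0]
After op 3 (in_shuffle): [3 7 6 1 2 5 8 4 0]
After op 4 (out_shuffle): [3 5 7 8 6 4 1 0 2]
After op 5 (out_shuffle): [3 4 5 1 7 0 8 2 6]
After op 6 (reverse): [6 2 8 0 7 1 5 4 3]
Position 8: card 3.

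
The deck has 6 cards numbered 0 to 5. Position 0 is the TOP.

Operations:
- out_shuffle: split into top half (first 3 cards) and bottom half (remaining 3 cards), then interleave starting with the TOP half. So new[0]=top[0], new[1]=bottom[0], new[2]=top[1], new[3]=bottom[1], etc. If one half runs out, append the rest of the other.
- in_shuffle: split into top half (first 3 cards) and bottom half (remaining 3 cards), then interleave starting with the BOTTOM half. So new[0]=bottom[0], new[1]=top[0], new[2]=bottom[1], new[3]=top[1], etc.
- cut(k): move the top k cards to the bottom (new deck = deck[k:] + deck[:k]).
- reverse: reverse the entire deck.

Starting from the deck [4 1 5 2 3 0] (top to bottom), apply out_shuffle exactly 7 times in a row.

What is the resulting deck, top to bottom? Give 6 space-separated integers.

After op 1 (out_shuffle): [4 2 1 3 5 0]
After op 2 (out_shuffle): [4 3 2 5 1 0]
After op 3 (out_shuffle): [4 5 3 1 2 0]
After op 4 (out_shuffle): [4 1 5 2 3 0]
After op 5 (out_shuffle): [4 2 1 3 5 0]
After op 6 (out_shuffle): [4 3 2 5 1 0]
After op 7 (out_shuffle): [4 5 3 1 2 0]

Answer: 4 5 3 1 2 0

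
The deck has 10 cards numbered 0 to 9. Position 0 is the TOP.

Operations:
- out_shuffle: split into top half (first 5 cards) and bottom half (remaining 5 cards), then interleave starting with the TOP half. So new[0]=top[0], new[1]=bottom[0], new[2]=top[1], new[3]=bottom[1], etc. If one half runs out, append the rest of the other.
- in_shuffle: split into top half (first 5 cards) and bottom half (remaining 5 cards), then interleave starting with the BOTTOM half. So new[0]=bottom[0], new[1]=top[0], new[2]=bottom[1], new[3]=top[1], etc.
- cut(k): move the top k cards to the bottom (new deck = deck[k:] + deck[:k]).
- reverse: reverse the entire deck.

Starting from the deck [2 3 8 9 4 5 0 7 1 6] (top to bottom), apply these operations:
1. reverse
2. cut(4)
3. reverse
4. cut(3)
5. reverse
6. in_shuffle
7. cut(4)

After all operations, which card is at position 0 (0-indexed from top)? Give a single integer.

After op 1 (reverse): [6 1 7 0 5 4 9 8 3 2]
After op 2 (cut(4)): [5 4 9 8 3 2 6 1 7 0]
After op 3 (reverse): [0 7 1 6 2 3 8 9 4 5]
After op 4 (cut(3)): [6 2 3 8 9 4 5 0 7 1]
After op 5 (reverse): [1 7 0 5 4 9 8 3 2 6]
After op 6 (in_shuffle): [9 1 8 7 3 0 2 5 6 4]
After op 7 (cut(4)): [3 0 2 5 6 4 9 1 8 7]
Position 0: card 3.

Answer: 3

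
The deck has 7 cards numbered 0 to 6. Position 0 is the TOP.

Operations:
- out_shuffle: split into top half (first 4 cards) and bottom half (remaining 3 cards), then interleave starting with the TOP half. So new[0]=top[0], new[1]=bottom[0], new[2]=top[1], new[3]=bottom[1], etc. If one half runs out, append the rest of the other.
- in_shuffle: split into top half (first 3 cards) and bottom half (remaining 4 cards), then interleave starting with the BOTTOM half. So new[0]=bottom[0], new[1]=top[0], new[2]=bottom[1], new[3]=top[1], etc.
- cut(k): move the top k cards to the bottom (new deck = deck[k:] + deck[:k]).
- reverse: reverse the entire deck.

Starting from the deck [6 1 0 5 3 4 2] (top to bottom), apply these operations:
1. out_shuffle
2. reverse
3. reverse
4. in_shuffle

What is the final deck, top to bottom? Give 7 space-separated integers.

After op 1 (out_shuffle): [6 3 1 4 0 2 5]
After op 2 (reverse): [5 2 0 4 1 3 6]
After op 3 (reverse): [6 3 1 4 0 2 5]
After op 4 (in_shuffle): [4 6 0 3 2 1 5]

Answer: 4 6 0 3 2 1 5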